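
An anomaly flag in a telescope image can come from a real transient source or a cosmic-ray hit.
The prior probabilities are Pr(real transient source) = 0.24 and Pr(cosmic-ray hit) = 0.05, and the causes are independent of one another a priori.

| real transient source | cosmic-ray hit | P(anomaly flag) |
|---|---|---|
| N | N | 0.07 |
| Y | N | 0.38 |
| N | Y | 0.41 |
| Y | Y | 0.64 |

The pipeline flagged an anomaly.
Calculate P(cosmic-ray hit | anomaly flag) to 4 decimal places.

P(anomaly flag) = 0.07×0.76×0.95 + 0.41×0.76×0.05 + 0.38×0.24×0.95 + 0.64×0.24×0.05 = 0.050540 + 0.015580 + 0.086640 + 0.007680 = 0.160440
Of this, 0.023260 comes from 0.015580 + 0.007680 (the cosmic-ray hit=true cases).
P(cosmic-ray hit | anomaly flag) = 0.023260 / 0.160440 ≈ 0.1450

P(cosmic-ray hit | anomaly flag) ≈ 0.1450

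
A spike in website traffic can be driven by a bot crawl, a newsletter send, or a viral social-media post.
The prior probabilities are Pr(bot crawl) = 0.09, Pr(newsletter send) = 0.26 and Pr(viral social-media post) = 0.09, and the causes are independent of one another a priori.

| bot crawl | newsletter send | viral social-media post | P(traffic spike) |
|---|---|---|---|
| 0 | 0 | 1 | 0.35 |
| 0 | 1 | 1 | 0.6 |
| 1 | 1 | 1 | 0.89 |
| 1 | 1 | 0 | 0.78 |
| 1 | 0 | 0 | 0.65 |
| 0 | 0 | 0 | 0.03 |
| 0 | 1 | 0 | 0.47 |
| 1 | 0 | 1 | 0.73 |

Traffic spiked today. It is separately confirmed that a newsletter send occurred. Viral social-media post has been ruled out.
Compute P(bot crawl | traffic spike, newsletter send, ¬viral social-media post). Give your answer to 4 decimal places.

Sum P(traffic spike|·) weighted by the priors over both values of bot crawl:
  P(traffic spike | newsletter send, ¬viral social-media post) = 0.47×0.91 + 0.78×0.09
        = 0.427700 + 0.070200 = 0.497900
Configurations with bot crawl contribute 0.070200, so
  P(bot crawl | traffic spike, newsletter send, ¬viral social-media post) = 0.070200 / 0.497900 ≈ 0.1410

P(bot crawl | traffic spike, newsletter send, ¬viral social-media post) ≈ 0.1410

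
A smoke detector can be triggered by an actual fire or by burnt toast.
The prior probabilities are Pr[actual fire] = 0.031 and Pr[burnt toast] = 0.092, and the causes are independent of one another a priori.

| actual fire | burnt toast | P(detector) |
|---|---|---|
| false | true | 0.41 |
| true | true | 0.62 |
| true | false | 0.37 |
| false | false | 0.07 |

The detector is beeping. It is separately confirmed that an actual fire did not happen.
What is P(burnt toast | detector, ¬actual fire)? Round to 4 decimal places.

P(detector | ¬actual fire) = 0.07×0.908 + 0.41×0.092 = 0.063560 + 0.037720 = 0.101280
Restricting to configurations with burnt toast present: 0.41×0.092 = 0.037720.
P(burnt toast | detector, ¬actual fire) = 0.037720 / 0.101280 ≈ 0.3724

P(burnt toast | detector, ¬actual fire) ≈ 0.3724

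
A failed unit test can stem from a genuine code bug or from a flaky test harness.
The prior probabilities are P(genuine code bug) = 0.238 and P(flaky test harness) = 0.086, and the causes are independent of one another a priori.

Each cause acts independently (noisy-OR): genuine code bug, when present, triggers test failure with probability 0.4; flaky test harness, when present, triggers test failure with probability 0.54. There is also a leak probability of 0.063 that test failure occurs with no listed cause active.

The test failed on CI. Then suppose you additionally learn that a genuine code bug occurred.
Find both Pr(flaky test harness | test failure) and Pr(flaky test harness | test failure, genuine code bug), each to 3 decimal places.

Pr(flaky test harness | test failure) ≈ 0.274; Pr(flaky test harness | test failure, genuine code bug) ≈ 0.137

Under noisy-OR, P(test failure | causes) = 1 − (1−0.063)·∏(1−qᵢ) over the active causes.
Enumerate the 4 (genuine code bug, flaky test harness) configurations and weight by the priors:
  P(test failure) = 0.063×0.762×0.914 + 0.56898×0.762×0.086 + 0.4378×0.238×0.914 + 0.741388×0.238×0.086
        = 0.043877 + 0.037286 + 0.095236 + 0.015175 = 0.191574
Configurations with flaky test harness contribute 0.052461, so
  P(flaky test harness | test failure) = 0.052461 / 0.191574 ≈ 0.274

Now condition on the additional information:
Weight on flaky test harness=true, given the evidence: 0.741388*0.086 = 0.063759
Denominator P(test failure | genuine code bug): 0.4378*0.914 + 0.741388*0.086 = 0.463908
P(flaky test harness | test failure, genuine code bug) = 0.063759/0.463908 ≈ 0.137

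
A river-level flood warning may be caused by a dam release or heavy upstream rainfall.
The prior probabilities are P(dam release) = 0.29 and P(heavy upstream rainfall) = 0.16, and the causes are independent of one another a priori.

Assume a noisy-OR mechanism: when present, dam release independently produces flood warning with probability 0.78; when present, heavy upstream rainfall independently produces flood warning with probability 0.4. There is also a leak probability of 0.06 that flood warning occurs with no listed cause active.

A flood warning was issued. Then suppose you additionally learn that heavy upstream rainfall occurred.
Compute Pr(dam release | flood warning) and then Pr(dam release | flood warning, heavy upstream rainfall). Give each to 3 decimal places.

Pr(dam release | flood warning) ≈ 0.733; Pr(dam release | flood warning, heavy upstream rainfall) ≈ 0.451

Under noisy-OR, P(flood warning | causes) = 1 − (1−0.06)·∏(1−qᵢ) over the active causes.
P(flood warning) = 0.06*0.71*0.84 + 0.436*0.71*0.16 + 0.7932*0.29*0.84 + 0.87592*0.29*0.16 = 0.035784 + 0.049530 + 0.193224 + 0.040643 = 0.319181
Of this, 0.233867 comes from 0.193224 + 0.040643 (the dam release=true cases).
So P(dam release | flood warning) = 0.233867/0.319181 ≈ 0.733.

Now condition on the additional information:
P(flood warning | heavy upstream rainfall) = 0.436*0.71 + 0.87592*0.29 = 0.309560 + 0.254017 = 0.563577
Of this, 0.254017 comes from 0.87592*0.29 (the dam release=true cases).
So P(dam release | flood warning, heavy upstream rainfall) = 0.254017/0.563577 ≈ 0.451.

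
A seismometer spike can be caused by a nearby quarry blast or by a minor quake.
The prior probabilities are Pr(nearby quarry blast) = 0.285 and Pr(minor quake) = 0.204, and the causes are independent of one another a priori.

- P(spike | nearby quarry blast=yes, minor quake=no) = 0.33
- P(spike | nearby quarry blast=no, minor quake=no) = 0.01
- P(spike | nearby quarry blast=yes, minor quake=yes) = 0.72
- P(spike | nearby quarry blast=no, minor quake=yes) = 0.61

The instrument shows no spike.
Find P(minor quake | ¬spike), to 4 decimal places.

P(¬spike) = 0.99*0.715*0.796 + 0.39*0.715*0.204 + 0.67*0.285*0.796 + 0.28*0.285*0.204 = 0.563449 + 0.056885 + 0.151996 + 0.016279 = 0.788609
Of this, 0.073164 comes from 0.056885 + 0.016279 (the minor quake=true cases).
Hence the posterior is 0.073164/0.788609 ≈ 0.0928.

P(minor quake | ¬spike) ≈ 0.0928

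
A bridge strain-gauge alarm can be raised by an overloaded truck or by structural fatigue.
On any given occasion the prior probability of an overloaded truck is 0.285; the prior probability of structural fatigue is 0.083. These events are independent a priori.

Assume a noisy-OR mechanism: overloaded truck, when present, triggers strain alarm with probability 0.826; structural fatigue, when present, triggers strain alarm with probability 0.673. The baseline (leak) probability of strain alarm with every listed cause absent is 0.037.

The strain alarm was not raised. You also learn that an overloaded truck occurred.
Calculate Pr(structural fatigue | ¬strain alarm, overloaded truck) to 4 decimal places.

Under noisy-OR, P(strain alarm | causes) = 1 − (1−0.037)·∏(1−qᵢ) over the active causes.
Enumerate both values of structural fatigue and weight by the priors:
  P(¬strain alarm | overloaded truck) = 0.167562*0.917 + 0.054793*0.083
        = 0.153654 + 0.004548 = 0.158202
Configurations with structural fatigue contribute 0.004548, so
  P(structural fatigue | ¬strain alarm, overloaded truck) = 0.004548 / 0.158202 ≈ 0.0287

Pr(structural fatigue | ¬strain alarm, overloaded truck) ≈ 0.0287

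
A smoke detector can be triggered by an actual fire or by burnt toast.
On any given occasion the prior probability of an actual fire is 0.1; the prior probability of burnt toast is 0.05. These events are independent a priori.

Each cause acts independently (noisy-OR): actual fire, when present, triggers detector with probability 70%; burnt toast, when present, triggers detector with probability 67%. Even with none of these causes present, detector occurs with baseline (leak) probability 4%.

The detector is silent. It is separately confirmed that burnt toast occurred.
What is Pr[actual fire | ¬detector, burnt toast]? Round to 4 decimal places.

Under noisy-OR, P(detector | causes) = 1 − (1−0.04)·∏(1−qᵢ) over the active causes.
P(¬detector | burnt toast) = 0.3168·0.9 + 0.09504·0.1 = 0.285120 + 0.009504 = 0.294624
Of this, 0.009504 comes from 0.09504·0.1 (the actual fire=true cases).
Hence the posterior is 0.009504/0.294624 ≈ 0.0323.

Pr[actual fire | ¬detector, burnt toast] ≈ 0.0323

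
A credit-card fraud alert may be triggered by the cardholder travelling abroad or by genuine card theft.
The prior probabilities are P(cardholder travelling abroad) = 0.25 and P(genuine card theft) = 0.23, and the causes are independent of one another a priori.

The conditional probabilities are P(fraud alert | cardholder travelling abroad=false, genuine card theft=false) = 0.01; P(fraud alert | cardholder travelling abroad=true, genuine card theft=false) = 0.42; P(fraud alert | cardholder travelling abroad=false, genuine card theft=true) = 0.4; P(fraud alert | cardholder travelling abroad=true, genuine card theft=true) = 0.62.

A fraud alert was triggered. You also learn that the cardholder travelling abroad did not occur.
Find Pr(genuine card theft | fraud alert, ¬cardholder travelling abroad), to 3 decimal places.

Pr(genuine card theft | fraud alert, ¬cardholder travelling abroad) ≈ 0.923

P(fraud alert | ¬cardholder travelling abroad) = 0.01·0.77 + 0.4·0.23 = 0.007700 + 0.092000 = 0.099700
Restricting to configurations with genuine card theft present: 0.4·0.23 = 0.092000.
P(genuine card theft | fraud alert, ¬cardholder travelling abroad) = 0.092000 / 0.099700 ≈ 0.923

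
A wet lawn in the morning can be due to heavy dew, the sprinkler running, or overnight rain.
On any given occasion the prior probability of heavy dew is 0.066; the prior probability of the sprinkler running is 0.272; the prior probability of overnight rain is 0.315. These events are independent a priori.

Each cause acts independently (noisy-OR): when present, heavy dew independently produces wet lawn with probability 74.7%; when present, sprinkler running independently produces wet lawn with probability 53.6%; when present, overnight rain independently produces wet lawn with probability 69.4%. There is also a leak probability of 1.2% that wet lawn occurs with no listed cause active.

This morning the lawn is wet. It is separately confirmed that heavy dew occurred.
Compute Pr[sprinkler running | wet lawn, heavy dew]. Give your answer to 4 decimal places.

Under noisy-OR, P(wet lawn | causes) = 1 − (1−0.012)·∏(1−qᵢ) over the active causes.
Numerator (weight on configurations with sprinkler running): 0.164710 + 0.082639 = 0.247349
Denominator P(wet lawn | heavy dew): 0.750036*0.728*0.685 + 0.923511*0.728*0.315 + 0.884017*0.272*0.685 + 0.964509*0.272*0.315 = 0.833157
Posterior = 0.247349 / 0.833157 ≈ 0.2969

Pr[sprinkler running | wet lawn, heavy dew] ≈ 0.2969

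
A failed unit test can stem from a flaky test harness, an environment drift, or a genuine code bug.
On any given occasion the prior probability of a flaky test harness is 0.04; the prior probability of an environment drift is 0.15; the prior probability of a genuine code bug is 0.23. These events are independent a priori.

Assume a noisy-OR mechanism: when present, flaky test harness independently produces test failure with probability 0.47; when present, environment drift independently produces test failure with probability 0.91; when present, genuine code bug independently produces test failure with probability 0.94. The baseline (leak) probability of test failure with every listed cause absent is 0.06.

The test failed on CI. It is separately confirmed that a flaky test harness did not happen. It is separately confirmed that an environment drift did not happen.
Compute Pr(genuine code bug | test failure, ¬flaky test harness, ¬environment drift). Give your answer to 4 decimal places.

Under noisy-OR, P(test failure | causes) = 1 − (1−0.06)·∏(1−qᵢ) over the active causes.
Numerator (weight on configurations with genuine code bug): 0.9436*0.23 = 0.217028
Normalizer over all consistent configurations: 0.06*0.77 + 0.9436*0.23 = 0.263228
P(genuine code bug | test failure, ¬flaky test harness, ¬environment drift) = 0.217028/0.263228 ≈ 0.8245

Pr(genuine code bug | test failure, ¬flaky test harness, ¬environment drift) ≈ 0.8245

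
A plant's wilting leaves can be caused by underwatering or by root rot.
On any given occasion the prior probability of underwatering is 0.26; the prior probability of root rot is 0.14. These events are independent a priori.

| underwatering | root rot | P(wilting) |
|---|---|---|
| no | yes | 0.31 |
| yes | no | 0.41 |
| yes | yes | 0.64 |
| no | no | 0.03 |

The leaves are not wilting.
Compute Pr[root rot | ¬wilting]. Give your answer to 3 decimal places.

Pr[root rot | ¬wilting] ≈ 0.101

Enumerate the 4 (underwatering, root rot) configurations and weight by the priors:
  P(¬wilting) = 0.97*0.74*0.86 + 0.69*0.74*0.14 + 0.59*0.26*0.86 + 0.36*0.26*0.14
        = 0.617308 + 0.071484 + 0.131924 + 0.013104 = 0.833820
Configurations with root rot contribute 0.084588, so
  P(root rot | ¬wilting) = 0.084588 / 0.833820 ≈ 0.101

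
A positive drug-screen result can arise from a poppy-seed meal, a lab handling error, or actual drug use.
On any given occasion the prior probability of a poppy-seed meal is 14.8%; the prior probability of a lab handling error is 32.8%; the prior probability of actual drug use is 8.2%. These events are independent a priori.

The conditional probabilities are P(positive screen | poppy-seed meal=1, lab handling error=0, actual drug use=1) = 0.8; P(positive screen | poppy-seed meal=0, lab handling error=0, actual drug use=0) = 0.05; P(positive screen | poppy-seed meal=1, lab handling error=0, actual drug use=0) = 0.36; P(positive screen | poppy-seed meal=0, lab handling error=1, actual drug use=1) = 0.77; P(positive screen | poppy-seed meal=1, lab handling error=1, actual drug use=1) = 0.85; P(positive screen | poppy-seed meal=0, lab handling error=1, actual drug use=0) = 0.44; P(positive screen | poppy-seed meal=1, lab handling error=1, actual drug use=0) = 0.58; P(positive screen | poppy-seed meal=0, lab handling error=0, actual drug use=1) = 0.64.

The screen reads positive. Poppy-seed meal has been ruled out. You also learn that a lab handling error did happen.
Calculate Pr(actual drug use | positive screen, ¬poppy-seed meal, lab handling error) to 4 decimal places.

P(positive screen | ¬poppy-seed meal, lab handling error) = 0.44*0.918 + 0.77*0.082 = 0.403920 + 0.063140 = 0.467060
Restricting to configurations with actual drug use present: 0.77*0.082 = 0.063140.
Hence the posterior is 0.063140/0.467060 ≈ 0.1352.

Pr(actual drug use | positive screen, ¬poppy-seed meal, lab handling error) ≈ 0.1352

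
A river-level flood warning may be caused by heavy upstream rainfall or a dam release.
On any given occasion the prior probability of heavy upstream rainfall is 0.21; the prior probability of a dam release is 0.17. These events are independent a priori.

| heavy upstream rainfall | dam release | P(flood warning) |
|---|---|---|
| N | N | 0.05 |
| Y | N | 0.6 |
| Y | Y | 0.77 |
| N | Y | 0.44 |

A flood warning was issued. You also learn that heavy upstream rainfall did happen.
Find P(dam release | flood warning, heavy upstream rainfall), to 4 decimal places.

Weight on dam release=true, given the evidence: 0.77*0.17 = 0.130900
The normalizing constant is 0.6*0.83 + 0.77*0.17 = 0.628900
Posterior = 0.130900 / 0.628900 ≈ 0.2081

P(dam release | flood warning, heavy upstream rainfall) ≈ 0.2081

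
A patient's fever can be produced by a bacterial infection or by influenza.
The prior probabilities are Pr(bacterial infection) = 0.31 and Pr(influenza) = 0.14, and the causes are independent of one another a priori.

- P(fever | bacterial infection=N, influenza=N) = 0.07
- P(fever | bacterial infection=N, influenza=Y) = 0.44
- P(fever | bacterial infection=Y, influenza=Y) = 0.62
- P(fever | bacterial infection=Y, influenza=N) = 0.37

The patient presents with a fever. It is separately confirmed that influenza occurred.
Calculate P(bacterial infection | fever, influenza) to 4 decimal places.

Enumerate both values of bacterial infection and weight by the priors:
  P(fever | influenza) = 0.44*0.69 + 0.62*0.31
        = 0.303600 + 0.192200 = 0.495800
Keeping only the bacterial infection-present terms gives 0.192200, so
  P(bacterial infection | fever, influenza) = 0.192200 / 0.495800 ≈ 0.3877

P(bacterial infection | fever, influenza) ≈ 0.3877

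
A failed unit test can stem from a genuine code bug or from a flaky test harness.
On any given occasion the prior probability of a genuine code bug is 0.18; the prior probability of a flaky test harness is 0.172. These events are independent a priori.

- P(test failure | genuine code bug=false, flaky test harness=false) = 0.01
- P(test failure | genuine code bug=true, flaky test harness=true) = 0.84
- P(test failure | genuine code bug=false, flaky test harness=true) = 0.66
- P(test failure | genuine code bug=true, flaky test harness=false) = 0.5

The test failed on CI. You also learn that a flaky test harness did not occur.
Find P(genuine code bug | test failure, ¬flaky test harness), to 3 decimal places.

Enumerate both values of genuine code bug and weight by the priors:
  P(test failure | ¬flaky test harness) = 0.01·0.82 + 0.5·0.18
        = 0.008200 + 0.090000 = 0.098200
Keeping only the genuine code bug-present terms gives 0.090000, so
  P(genuine code bug | test failure, ¬flaky test harness) = 0.090000 / 0.098200 ≈ 0.916

P(genuine code bug | test failure, ¬flaky test harness) ≈ 0.916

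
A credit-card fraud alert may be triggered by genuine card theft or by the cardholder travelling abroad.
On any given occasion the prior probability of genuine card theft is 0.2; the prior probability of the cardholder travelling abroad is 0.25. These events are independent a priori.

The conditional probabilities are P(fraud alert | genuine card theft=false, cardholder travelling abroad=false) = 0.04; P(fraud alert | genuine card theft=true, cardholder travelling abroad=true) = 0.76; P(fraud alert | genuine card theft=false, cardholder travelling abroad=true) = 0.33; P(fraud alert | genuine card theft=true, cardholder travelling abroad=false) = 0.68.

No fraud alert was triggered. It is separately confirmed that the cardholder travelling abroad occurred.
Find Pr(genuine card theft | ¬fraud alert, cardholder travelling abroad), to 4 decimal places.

Pr(genuine card theft | ¬fraud alert, cardholder travelling abroad) ≈ 0.0822

Numerator (weight on configurations with genuine card theft): 0.24*0.2 = 0.048000
Denominator P(¬fraud alert | cardholder travelling abroad): 0.67*0.8 + 0.24*0.2 = 0.584000
P(genuine card theft | ¬fraud alert, cardholder travelling abroad) = 0.048000/0.584000 ≈ 0.0822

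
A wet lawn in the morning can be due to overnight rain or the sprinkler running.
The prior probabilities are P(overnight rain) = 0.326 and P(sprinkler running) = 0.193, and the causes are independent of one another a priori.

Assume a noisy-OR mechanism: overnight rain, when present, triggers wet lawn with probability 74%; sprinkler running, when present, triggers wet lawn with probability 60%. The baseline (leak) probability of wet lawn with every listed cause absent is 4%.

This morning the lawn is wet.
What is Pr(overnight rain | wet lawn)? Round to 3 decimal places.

Under noisy-OR, P(wet lawn | causes) = 1 − (1−0.04)·∏(1−qᵢ) over the active causes.
P(wet lawn) = 0.04×0.674×0.807 + 0.616×0.674×0.193 + 0.7504×0.326×0.807 + 0.90016×0.326×0.193 = 0.021757 + 0.080131 + 0.197417 + 0.056636 = 0.355941
The overnight rain-present share is 0.197417 + 0.056636 = 0.254053.
So P(overnight rain | wet lawn) = 0.254053/0.355941 ≈ 0.714.

Pr(overnight rain | wet lawn) ≈ 0.714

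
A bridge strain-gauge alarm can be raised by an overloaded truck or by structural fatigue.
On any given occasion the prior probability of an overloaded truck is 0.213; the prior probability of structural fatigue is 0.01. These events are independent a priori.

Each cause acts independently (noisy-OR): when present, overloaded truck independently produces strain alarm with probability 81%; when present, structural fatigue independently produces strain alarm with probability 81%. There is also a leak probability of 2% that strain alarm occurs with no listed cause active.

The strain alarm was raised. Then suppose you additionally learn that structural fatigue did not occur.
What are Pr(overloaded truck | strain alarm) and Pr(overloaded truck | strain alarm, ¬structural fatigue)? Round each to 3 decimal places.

Under noisy-OR, P(strain alarm | causes) = 1 − (1−0.02)·∏(1−qᵢ) over the active causes.
Sum P(strain alarm|·) weighted by the priors over the 4 (overloaded truck, structural fatigue) configurations:
  P(strain alarm) = 0.02×0.787×0.99 + 0.8138×0.787×0.01 + 0.8138×0.213×0.99 + 0.964622×0.213×0.01
        = 0.015583 + 0.006405 + 0.171606 + 0.002055 = 0.195649
Keeping only the overloaded truck-present terms gives 0.173661, so
  P(overloaded truck | strain alarm) = 0.173661 / 0.195649 ≈ 0.888

With the extra evidence:
Numerator (weight on configurations with overloaded truck): 0.8138×0.213 = 0.173339
Normalizer over all consistent configurations: 0.02×0.787 + 0.8138×0.213 = 0.189079
P(overloaded truck | strain alarm, ¬structural fatigue) = 0.173339/0.189079 ≈ 0.917

Pr(overloaded truck | strain alarm) ≈ 0.888; Pr(overloaded truck | strain alarm, ¬structural fatigue) ≈ 0.917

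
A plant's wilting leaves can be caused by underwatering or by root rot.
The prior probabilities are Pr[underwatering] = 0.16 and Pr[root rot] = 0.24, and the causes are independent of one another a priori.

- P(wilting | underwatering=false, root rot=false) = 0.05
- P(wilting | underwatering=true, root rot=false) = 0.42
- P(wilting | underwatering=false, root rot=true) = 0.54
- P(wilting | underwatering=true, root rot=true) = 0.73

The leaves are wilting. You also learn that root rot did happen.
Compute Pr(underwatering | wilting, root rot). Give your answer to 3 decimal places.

P(wilting | root rot) = 0.54·0.84 + 0.73·0.16 = 0.453600 + 0.116800 = 0.570400
Restricting to configurations with underwatering present: 0.73·0.16 = 0.116800.
P(underwatering | wilting, root rot) = 0.116800 / 0.570400 ≈ 0.205

Pr(underwatering | wilting, root rot) ≈ 0.205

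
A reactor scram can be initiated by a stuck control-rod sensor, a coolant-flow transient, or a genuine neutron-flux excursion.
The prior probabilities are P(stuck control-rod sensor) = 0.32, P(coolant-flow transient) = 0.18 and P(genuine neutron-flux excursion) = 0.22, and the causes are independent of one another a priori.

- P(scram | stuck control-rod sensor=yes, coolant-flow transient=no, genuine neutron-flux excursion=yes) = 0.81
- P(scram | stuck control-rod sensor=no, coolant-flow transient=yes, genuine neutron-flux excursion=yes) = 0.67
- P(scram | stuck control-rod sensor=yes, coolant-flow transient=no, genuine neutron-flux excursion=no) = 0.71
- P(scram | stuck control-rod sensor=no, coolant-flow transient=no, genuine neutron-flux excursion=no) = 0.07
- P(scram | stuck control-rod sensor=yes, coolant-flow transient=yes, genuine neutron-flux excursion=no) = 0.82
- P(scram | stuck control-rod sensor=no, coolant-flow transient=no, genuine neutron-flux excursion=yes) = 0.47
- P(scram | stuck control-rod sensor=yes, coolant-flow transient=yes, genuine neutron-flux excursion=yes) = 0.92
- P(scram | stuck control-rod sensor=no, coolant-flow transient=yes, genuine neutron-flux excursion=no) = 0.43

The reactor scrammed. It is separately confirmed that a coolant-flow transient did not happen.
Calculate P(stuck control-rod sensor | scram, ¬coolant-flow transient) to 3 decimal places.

For the numerator, keep only stuck control-rod sensor=true terms: 0.177216 + 0.057024 = 0.234240
Denominator P(scram | ¬coolant-flow transient): 0.07·0.68·0.78 + 0.47·0.68·0.22 + 0.71·0.32·0.78 + 0.81·0.32·0.22 = 0.341680
Posterior = 0.234240 / 0.341680 ≈ 0.686

P(stuck control-rod sensor | scram, ¬coolant-flow transient) ≈ 0.686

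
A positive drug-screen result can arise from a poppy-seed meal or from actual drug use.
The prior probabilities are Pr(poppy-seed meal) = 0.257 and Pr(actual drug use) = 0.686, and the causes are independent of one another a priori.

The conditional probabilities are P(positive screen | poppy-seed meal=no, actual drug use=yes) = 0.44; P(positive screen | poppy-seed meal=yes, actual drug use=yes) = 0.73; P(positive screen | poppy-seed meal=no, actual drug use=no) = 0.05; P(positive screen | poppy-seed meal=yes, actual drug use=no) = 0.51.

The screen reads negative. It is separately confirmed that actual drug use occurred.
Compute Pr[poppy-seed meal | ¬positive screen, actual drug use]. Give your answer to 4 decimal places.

Pr[poppy-seed meal | ¬positive screen, actual drug use] ≈ 0.1429

Weight on poppy-seed meal=true, given the evidence: 0.27*0.257 = 0.069390
The normalizing constant is 0.56*0.743 + 0.27*0.257 = 0.485470
Posterior = 0.069390 / 0.485470 ≈ 0.1429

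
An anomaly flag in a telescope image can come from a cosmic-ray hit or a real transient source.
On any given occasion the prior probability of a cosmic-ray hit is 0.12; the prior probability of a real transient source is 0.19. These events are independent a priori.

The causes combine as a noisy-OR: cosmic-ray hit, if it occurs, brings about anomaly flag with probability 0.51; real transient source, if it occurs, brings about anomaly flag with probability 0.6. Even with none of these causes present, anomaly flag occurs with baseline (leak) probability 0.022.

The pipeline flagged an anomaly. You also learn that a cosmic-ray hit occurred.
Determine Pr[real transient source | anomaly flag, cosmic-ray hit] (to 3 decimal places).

Under noisy-OR, P(anomaly flag | causes) = 1 − (1−0.022)·∏(1−qᵢ) over the active causes.
For the numerator, keep only real transient source=true terms: 0.808312·0.19 = 0.153579
Denominator P(anomaly flag | cosmic-ray hit): 0.52078·0.81 + 0.808312·0.19 = 0.575411
Posterior = 0.153579 / 0.575411 ≈ 0.267

Pr[real transient source | anomaly flag, cosmic-ray hit] ≈ 0.267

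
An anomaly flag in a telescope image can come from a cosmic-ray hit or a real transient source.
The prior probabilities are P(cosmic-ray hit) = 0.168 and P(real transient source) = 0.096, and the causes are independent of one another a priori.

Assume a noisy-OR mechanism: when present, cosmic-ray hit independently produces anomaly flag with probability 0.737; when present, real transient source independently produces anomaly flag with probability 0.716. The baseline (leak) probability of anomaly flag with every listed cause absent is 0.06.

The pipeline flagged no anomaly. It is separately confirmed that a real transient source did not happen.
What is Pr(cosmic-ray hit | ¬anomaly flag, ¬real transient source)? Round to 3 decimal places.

Pr(cosmic-ray hit | ¬anomaly flag, ¬real transient source) ≈ 0.050

Under noisy-OR, P(anomaly flag | causes) = 1 − (1−0.06)·∏(1−qᵢ) over the active causes.
Weight on cosmic-ray hit=true, given the evidence: 0.24722×0.168 = 0.041533
Normalizer over all consistent configurations: 0.94×0.832 + 0.24722×0.168 = 0.823613
Posterior = 0.041533 / 0.823613 ≈ 0.050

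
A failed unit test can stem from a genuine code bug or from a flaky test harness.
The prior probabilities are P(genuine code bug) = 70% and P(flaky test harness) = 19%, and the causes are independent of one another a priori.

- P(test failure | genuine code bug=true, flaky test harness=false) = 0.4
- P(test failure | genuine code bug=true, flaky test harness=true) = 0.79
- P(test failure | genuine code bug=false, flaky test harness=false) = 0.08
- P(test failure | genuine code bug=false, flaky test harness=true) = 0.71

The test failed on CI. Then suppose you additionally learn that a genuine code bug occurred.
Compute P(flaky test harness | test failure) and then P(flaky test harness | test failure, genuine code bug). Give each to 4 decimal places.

P(flaky test harness | test failure) ≈ 0.3715; P(flaky test harness | test failure, genuine code bug) ≈ 0.3166

By total probability over the 4 (genuine code bug, flaky test harness) configurations:
  P(test failure) = 0.08·0.3·0.81 + 0.71·0.3·0.19 + 0.4·0.7·0.81 + 0.79·0.7·0.19
        = 0.019440 + 0.040470 + 0.226800 + 0.105070 = 0.391780
Configurations with flaky test harness contribute 0.145540, so
  P(flaky test harness | test failure) = 0.145540 / 0.391780 ≈ 0.3715

With the extra evidence:
Sum P(test failure|·) weighted by the priors over both values of flaky test harness:
  P(test failure | genuine code bug) = 0.4×0.81 + 0.79×0.19
        = 0.324000 + 0.150100 = 0.474100
The terms with flaky test harness present sum to 0.150100, so
  P(flaky test harness | test failure, genuine code bug) = 0.150100 / 0.474100 ≈ 0.3166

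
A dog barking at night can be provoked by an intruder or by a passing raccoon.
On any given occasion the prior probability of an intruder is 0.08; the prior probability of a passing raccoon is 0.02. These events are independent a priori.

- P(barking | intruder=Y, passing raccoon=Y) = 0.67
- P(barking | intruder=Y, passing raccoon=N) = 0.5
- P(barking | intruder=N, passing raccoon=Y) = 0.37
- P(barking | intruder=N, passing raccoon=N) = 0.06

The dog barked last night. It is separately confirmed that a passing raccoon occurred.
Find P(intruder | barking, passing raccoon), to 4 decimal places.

P(barking | passing raccoon) = 0.37·0.92 + 0.67·0.08 = 0.340400 + 0.053600 = 0.394000
Restricting to configurations with intruder present: 0.67·0.08 = 0.053600.
P(intruder | barking, passing raccoon) = 0.053600 / 0.394000 ≈ 0.1360

P(intruder | barking, passing raccoon) ≈ 0.1360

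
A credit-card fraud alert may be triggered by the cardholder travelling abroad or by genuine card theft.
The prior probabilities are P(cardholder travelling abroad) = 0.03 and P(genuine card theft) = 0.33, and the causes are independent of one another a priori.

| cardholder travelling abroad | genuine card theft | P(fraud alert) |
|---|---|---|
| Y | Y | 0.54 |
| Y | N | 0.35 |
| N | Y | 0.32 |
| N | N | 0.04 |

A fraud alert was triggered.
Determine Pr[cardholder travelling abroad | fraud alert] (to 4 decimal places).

Pr[cardholder travelling abroad | fraud alert] ≈ 0.0879

P(fraud alert) = 0.04*0.97*0.67 + 0.32*0.97*0.33 + 0.35*0.03*0.67 + 0.54*0.03*0.33 = 0.025996 + 0.102432 + 0.007035 + 0.005346 = 0.140809
Restricting to configurations with cardholder travelling abroad present: 0.007035 + 0.005346 = 0.012381.
So P(cardholder travelling abroad | fraud alert) = 0.012381/0.140809 ≈ 0.0879.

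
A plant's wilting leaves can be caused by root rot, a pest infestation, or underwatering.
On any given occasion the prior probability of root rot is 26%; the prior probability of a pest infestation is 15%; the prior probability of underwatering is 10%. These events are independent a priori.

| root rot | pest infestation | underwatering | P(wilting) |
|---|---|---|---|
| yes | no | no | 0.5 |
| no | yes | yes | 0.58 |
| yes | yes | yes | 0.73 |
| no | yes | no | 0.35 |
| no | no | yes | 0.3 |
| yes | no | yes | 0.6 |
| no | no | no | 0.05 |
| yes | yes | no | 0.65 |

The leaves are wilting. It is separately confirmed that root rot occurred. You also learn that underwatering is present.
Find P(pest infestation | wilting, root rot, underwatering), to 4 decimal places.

For the numerator, keep only pest infestation=true terms: 0.73×0.15 = 0.109500
Denominator P(wilting | root rot, underwatering): 0.6×0.85 + 0.73×0.15 = 0.619500
P(pest infestation | wilting, root rot, underwatering) = 0.109500/0.619500 ≈ 0.1768

P(pest infestation | wilting, root rot, underwatering) ≈ 0.1768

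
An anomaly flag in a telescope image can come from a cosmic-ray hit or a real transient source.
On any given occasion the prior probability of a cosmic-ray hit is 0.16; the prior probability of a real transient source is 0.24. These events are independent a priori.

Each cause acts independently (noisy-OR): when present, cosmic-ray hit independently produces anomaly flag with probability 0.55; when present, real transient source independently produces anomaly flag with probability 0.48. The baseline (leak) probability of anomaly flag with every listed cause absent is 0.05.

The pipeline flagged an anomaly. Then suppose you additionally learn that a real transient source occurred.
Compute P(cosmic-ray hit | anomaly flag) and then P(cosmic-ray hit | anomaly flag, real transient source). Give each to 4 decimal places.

Under noisy-OR, P(anomaly flag | causes) = 1 − (1−0.05)·∏(1−qᵢ) over the active causes.
By total probability over the 4 (cosmic-ray hit, real transient source) configurations:
  P(anomaly flag) = 0.05×0.84×0.76 + 0.506×0.84×0.24 + 0.5725×0.16×0.76 + 0.7777×0.16×0.24
        = 0.031920 + 0.102010 + 0.069616 + 0.029864 = 0.233410
Configurations with cosmic-ray hit contribute 0.099480, so
  P(cosmic-ray hit | anomaly flag) = 0.099480 / 0.233410 ≈ 0.4262

With the extra evidence:
P(anomaly flag | real transient source) = 0.506*0.84 + 0.7777*0.16 = 0.425040 + 0.124432 = 0.549472
The cosmic-ray hit-present share is 0.7777*0.16 = 0.124432.
Hence the posterior is 0.124432/0.549472 ≈ 0.2265.

P(cosmic-ray hit | anomaly flag) ≈ 0.4262; P(cosmic-ray hit | anomaly flag, real transient source) ≈ 0.2265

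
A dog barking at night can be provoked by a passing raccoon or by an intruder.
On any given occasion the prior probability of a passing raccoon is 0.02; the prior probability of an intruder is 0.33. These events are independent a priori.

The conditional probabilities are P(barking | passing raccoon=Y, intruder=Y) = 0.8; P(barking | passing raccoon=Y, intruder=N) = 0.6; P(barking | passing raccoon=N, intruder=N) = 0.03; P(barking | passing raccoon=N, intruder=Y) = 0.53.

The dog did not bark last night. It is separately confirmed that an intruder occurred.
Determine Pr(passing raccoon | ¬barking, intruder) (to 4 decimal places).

Pr(passing raccoon | ¬barking, intruder) ≈ 0.0086

Enumerate both values of passing raccoon and weight by the priors:
  P(¬barking | intruder) = 0.47*0.98 + 0.2*0.02
        = 0.460600 + 0.004000 = 0.464600
The terms with passing raccoon present sum to 0.004000, so
  P(passing raccoon | ¬barking, intruder) = 0.004000 / 0.464600 ≈ 0.0086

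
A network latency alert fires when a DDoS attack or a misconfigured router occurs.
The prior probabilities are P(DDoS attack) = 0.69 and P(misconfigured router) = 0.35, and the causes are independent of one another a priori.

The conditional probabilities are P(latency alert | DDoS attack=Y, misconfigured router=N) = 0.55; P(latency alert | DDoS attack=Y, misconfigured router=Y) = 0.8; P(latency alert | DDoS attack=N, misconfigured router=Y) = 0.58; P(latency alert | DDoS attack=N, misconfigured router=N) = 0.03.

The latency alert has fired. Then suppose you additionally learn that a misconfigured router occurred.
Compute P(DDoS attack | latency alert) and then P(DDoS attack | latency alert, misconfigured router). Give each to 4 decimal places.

P(DDoS attack | latency alert) ≈ 0.8644; P(DDoS attack | latency alert, misconfigured router) ≈ 0.7543

P(latency alert) = 0.03·0.31·0.65 + 0.58·0.31·0.35 + 0.55·0.69·0.65 + 0.8·0.69·0.35 = 0.006045 + 0.062930 + 0.246675 + 0.193200 = 0.508850
The DDoS attack-present share is 0.246675 + 0.193200 = 0.439875.
P(DDoS attack | latency alert) = 0.439875 / 0.508850 ≈ 0.8644

Now also conditioning on misconfigured router=true:
P(latency alert | misconfigured router) = 0.58*0.31 + 0.8*0.69 = 0.179800 + 0.552000 = 0.731800
Restricting to configurations with DDoS attack present: 0.8*0.69 = 0.552000.
So P(DDoS attack | latency alert, misconfigured router) = 0.552000/0.731800 ≈ 0.7543.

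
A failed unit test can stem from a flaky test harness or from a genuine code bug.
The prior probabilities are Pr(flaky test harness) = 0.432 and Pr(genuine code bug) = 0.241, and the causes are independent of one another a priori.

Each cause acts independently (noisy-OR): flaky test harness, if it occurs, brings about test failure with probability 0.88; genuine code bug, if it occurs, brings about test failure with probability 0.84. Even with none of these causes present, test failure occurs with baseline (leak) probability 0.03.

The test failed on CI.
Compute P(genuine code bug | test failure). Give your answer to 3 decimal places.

P(genuine code bug | test failure) ≈ 0.418

Under noisy-OR, P(test failure | causes) = 1 − (1−0.03)·∏(1−qᵢ) over the active causes.
For the numerator, keep only genuine code bug=true terms: 0.115643 + 0.102173 = 0.217816
Normalizer over all consistent configurations: 0.03*0.568*0.759 + 0.8448*0.568*0.241 + 0.8836*0.432*0.759 + 0.981376*0.432*0.241 = 0.520471
P(genuine code bug | test failure) = 0.217816/0.520471 ≈ 0.418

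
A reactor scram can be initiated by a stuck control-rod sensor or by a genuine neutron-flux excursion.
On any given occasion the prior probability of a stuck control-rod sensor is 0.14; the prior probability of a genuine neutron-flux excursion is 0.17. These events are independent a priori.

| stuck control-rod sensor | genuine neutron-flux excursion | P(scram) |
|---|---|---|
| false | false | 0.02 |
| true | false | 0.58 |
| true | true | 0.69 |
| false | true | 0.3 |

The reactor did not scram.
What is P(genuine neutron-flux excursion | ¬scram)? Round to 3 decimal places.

Numerator (weight on configurations with genuine neutron-flux excursion): 0.102340 + 0.007378 = 0.109718
The normalizing constant is 0.98*0.86*0.83 + 0.7*0.86*0.17 + 0.42*0.14*0.83 + 0.31*0.14*0.17 = 0.858046
Posterior = 0.109718 / 0.858046 ≈ 0.128

P(genuine neutron-flux excursion | ¬scram) ≈ 0.128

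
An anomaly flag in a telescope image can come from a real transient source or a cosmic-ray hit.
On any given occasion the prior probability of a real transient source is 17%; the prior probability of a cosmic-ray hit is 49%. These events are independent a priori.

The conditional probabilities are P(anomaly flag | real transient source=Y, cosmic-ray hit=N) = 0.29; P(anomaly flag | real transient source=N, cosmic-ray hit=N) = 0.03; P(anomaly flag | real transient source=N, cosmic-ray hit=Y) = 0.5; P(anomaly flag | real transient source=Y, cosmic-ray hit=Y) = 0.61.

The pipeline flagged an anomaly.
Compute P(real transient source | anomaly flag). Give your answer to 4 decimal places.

By total probability over the 4 (real transient source, cosmic-ray hit) configurations:
  P(anomaly flag) = 0.03·0.83·0.51 + 0.5·0.83·0.49 + 0.29·0.17·0.51 + 0.61·0.17·0.49
        = 0.012699 + 0.203350 + 0.025143 + 0.050813 = 0.292005
Configurations with real transient source contribute 0.075956, so
  P(real transient source | anomaly flag) = 0.075956 / 0.292005 ≈ 0.2601

P(real transient source | anomaly flag) ≈ 0.2601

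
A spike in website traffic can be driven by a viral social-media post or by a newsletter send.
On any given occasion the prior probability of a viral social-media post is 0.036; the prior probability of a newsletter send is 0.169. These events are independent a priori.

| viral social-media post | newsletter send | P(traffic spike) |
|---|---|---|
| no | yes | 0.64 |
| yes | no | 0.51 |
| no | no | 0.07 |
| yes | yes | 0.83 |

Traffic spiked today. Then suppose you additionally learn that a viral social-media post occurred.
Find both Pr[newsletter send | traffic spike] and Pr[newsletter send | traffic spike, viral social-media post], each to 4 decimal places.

For the numerator, keep only newsletter send=true terms: 0.104266 + 0.005050 = 0.109316
Denominator P(traffic spike): 0.07*0.964*0.831 + 0.64*0.964*0.169 + 0.51*0.036*0.831 + 0.83*0.036*0.169 = 0.180649
Posterior = 0.109316 / 0.180649 ≈ 0.6051

Now condition on the additional information:
Numerator (weight on configurations with newsletter send): 0.83*0.169 = 0.140270
The normalizing constant is 0.51*0.831 + 0.83*0.169 = 0.564080
P(newsletter send | traffic spike, viral social-media post) = 0.140270/0.564080 ≈ 0.2487
Conditioning on viral social-media post lowers the posterior on newsletter send: the classic explaining-away effect in a common-effect structure.

Pr[newsletter send | traffic spike] ≈ 0.6051; Pr[newsletter send | traffic spike, viral social-media post] ≈ 0.2487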